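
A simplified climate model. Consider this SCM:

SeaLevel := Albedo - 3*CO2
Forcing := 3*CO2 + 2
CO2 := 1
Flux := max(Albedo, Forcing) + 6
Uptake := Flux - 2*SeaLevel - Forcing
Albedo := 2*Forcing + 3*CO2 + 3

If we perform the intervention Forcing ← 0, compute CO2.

1

Under do(Forcing=0), the mechanism Forcing := 3*CO2 + 2 is discarded; Forcing is fixed at 0.
CO2 is not downstream of the intervention, so its value is determined by the original equations.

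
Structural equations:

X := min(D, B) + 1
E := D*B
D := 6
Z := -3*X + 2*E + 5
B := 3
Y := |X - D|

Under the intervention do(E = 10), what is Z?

13

Under do(E=10), the mechanism E := D*B is discarded; E is fixed at 10.
X = min(D, B) + 1  [with D=6, B=3]  = 4
Z = -3*X + 2*E + 5  [with X=4, E=10]  = 13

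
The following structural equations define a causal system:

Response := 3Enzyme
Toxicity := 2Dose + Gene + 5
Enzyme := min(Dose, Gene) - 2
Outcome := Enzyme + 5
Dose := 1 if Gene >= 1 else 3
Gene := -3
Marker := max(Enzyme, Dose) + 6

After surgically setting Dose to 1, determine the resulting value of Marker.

Under do(Dose=1), the mechanism Dose := 1 if Gene >= 1 else 3 is discarded; Dose is fixed at 1.
Enzyme = min(Dose, Gene) - 2  [with Dose=1, Gene=-3]  = -5
Marker = max(Enzyme, Dose) + 6  [with Enzyme=-5, Dose=1]  = 7

7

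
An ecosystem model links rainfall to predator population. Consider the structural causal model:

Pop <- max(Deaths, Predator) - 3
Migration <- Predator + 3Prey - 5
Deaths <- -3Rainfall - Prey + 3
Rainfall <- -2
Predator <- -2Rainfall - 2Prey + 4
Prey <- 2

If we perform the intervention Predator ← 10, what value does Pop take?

The intervention breaks the incoming arrows to Predator: Predator <- -2Rainfall - 2Prey + 4 no longer applies, and Predator = 10.
Deaths = -3Rainfall - Prey + 3  [with Rainfall=-2, Prey=2]  = 7
Pop = max(Deaths, Predator) - 3  [with Deaths=7, Predator=10]  = 7

7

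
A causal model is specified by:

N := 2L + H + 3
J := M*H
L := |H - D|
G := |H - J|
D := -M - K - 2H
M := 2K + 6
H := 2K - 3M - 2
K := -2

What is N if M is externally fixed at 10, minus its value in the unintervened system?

104

do(M=10) replaces the equation M := 2K + 6 with the constant M = 10.
H = 2K - 3M - 2  [with K=-2, M=10]  = -36
D = -M - K - 2H  [with M=10, K=-2, H=-36]  = 64
L = |H - D|  [with H=-36, D=64]  = 100
N = 2L + H + 3  [with L=100, H=-36]  = 167
Without intervention: M = 2K + 6  [with K=-2]  = 2; H = 2K - 3M - 2  [with K=-2, M=2]  = -12; D = -M - K - 2H  [with M=2, K=-2, H=-12]  = 24; L = |H - D|  [with H=-12, D=24]  = 36; N = 2L + H + 3  [with L=36, H=-12]  = 63.
Change = 167 − 63 = 104.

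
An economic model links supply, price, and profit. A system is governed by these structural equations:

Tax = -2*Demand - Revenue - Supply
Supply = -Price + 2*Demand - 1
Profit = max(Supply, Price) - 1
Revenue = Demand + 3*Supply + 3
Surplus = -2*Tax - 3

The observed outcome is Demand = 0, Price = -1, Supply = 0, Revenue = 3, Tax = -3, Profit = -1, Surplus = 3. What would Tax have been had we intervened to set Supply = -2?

5

do(Supply=-2) replaces the equation Supply = -Price + 2*Demand - 1 with the constant Supply = -2.
Revenue = Demand + 3*Supply + 3  [with Demand=0, Supply=-2]  = -3
Tax = -2*Demand - Revenue - Supply  [with Demand=0, Revenue=-3, Supply=-2]  = 5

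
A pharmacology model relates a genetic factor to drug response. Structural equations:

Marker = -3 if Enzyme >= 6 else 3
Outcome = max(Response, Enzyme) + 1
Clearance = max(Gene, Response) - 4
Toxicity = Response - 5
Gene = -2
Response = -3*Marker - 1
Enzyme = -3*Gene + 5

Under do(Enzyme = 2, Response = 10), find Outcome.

11

Setting Enzyme = 2, Response = 10 by intervention discards those variables' equations.
Outcome = max(Response, Enzyme) + 1  [with Response=10, Enzyme=2]  = 11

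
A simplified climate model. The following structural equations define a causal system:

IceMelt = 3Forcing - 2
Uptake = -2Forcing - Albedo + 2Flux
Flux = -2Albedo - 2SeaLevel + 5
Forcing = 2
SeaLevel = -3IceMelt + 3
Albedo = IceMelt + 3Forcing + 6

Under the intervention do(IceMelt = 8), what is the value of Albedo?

The intervention breaks the incoming arrows to IceMelt: IceMelt = 3Forcing - 2 no longer applies, and IceMelt = 8.
Albedo = IceMelt + 3Forcing + 6  [with IceMelt=8, Forcing=2]  = 20

20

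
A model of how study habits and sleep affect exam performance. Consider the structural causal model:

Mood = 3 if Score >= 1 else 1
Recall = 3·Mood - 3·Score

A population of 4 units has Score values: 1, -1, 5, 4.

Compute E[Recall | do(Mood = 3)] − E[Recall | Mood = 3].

3.25

Under do(Mood=3), Mood's equation is replaced by Mood=3 for every unit. Per-unit Recall: 6, 12, -6, -3. Mean = 2.25.
Observing Mood=3 restricts to units where Mood's equation naturally yields 3: Score ∈ {1, 5, 4}. In that subpopulation Recall = 6, -6, -3, mean -1.
Difference = 2.25 − (-1) = 3.25.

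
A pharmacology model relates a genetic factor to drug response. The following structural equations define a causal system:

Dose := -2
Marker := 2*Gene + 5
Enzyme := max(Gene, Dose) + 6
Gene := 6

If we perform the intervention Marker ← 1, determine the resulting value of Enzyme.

Under do(Marker=1), the mechanism Marker := 2*Gene + 5 is discarded; Marker is fixed at 1.
Since Enzyme is not a descendant of the intervened variable, it is unaffected.
Enzyme = max(Gene, Dose) + 6  [with Gene=6, Dose=-2]  = 12

12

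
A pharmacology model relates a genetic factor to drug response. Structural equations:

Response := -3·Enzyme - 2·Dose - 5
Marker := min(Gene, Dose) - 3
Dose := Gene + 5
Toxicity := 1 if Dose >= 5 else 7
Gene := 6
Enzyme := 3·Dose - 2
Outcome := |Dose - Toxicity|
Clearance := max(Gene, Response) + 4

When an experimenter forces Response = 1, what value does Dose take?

11

Under do(Response=1), the mechanism Response := -3·Enzyme - 2·Dose - 5 is discarded; Response is fixed at 1.
No directed path runs from Response to Dose, so Dose keeps its natural value.
Dose = Gene + 5  [with Gene=6]  = 11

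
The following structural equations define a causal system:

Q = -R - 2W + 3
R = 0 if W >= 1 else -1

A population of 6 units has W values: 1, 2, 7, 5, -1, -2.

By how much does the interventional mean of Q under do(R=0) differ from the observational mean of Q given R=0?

3.5

The intervention sets R=0 in all 6 units regardless of W. Recomputing Q per unit gives 1, -1, -11, -7, 5, 7; average -1.
Observing R=0 restricts to units where R's equation naturally yields 0: W ∈ {1, 2, 7, 5}. In that subpopulation Q = 1, -1, -11, -7, mean -4.5.
Difference = -1 − (-4.5) = 3.5.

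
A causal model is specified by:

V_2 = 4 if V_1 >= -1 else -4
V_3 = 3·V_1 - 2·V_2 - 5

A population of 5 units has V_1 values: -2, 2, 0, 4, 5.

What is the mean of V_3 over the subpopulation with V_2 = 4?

E[V_3|V_2=4] averages over only the 4 units with V_2=4 (V_1 = 2, 0, 4, 5): V_3 = -7, -13, -1, 2, mean -4.75.

-4.75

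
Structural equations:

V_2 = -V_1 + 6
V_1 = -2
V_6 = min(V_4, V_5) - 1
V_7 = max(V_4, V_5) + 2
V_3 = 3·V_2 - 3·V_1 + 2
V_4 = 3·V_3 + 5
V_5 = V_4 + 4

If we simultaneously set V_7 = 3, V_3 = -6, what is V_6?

-14

Setting V_7 = 3, V_3 = -6 by intervention discards those variables' equations.
V_4 = 3·V_3 + 5  [with V_3=-6]  = -13
V_5 = V_4 + 4  [with V_4=-13]  = -9
V_6 = min(V_4, V_5) - 1  [with V_4=-13, V_5=-9]  = -14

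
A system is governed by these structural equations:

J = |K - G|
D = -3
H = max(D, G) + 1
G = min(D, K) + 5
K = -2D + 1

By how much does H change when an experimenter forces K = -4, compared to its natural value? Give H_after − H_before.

-1

Under do(K=-4), the mechanism K = -2D + 1 is discarded; K is fixed at -4.
G = min(D, K) + 5  [with D=-3, K=-4]  = 1
H = max(D, G) + 1  [with D=-3, G=1]  = 2
Without intervention: K = -2D + 1  [with D=-3]  = 7; G = min(D, K) + 5  [with D=-3, K=7]  = 2; H = max(D, G) + 1  [with D=-3, G=2]  = 3.
Change = 2 − 3 = -1.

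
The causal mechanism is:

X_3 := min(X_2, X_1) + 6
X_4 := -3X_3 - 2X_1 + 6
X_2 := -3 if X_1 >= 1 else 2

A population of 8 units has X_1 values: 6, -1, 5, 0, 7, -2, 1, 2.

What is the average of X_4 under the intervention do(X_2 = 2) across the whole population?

do(X_2=2) breaks X_2's dependence on X_1. With X_2=2 fixed, X_4 across the units is -30, -7, -28, -12, -32, -2, -17, -22, mean -18.75.

-18.75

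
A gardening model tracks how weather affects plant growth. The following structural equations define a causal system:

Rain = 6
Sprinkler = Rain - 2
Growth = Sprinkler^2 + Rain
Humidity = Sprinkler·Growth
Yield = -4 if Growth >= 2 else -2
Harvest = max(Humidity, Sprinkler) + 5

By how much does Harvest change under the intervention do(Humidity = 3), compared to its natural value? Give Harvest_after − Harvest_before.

Under do(Humidity=3), the mechanism Humidity = Sprinkler·Growth is discarded; Humidity is fixed at 3.
Sprinkler = Rain - 2  [with Rain=6]  = 4
Harvest = max(Humidity, Sprinkler) + 5  [with Humidity=3, Sprinkler=4]  = 9
Without intervention: Sprinkler = Rain - 2  [with Rain=6]  = 4; Growth = Sprinkler^2 + Rain  [with Sprinkler=4, Rain=6]  = 22; Humidity = Sprinkler·Growth  [with Sprinkler=4, Growth=22]  = 88; Harvest = max(Humidity, Sprinkler) + 5  [with Humidity=88, Sprinkler=4]  = 93.
Change = 9 − 93 = -84.

-84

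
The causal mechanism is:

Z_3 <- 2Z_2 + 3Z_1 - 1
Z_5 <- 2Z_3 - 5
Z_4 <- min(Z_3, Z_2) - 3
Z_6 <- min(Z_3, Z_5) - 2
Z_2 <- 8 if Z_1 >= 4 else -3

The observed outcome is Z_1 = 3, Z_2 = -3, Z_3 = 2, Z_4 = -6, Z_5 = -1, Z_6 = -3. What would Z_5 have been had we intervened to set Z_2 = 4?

27

do(Z_2=4) replaces the equation Z_2 <- 8 if Z_1 >= 4 else -3 with the constant Z_2 = 4.
Z_3 = 2Z_2 + 3Z_1 - 1  [with Z_2=4, Z_1=3]  = 16
Z_5 = 2Z_3 - 5  [with Z_3=16]  = 27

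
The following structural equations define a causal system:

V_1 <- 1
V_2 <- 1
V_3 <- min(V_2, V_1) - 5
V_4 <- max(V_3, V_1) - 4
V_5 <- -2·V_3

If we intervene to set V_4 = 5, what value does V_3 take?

-4

Under do(V_4=5), the mechanism V_4 <- max(V_3, V_1) - 4 is discarded; V_4 is fixed at 5.
Since V_3 is not a descendant of the intervened variable, it is unaffected.
V_3 = min(V_2, V_1) - 5  [with V_2=1, V_1=1]  = -4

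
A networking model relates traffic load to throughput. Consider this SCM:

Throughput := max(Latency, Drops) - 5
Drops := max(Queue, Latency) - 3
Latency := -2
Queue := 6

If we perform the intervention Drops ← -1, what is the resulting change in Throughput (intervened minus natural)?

The intervention breaks the incoming arrows to Drops: Drops := max(Queue, Latency) - 3 no longer applies, and Drops = -1.
Throughput = max(Latency, Drops) - 5  [with Latency=-2, Drops=-1]  = -6
Without intervention: Drops = max(Queue, Latency) - 3  [with Queue=6, Latency=-2]  = 3; Throughput = max(Latency, Drops) - 5  [with Latency=-2, Drops=3]  = -2.
Change = -6 − (-2) = -4.

-4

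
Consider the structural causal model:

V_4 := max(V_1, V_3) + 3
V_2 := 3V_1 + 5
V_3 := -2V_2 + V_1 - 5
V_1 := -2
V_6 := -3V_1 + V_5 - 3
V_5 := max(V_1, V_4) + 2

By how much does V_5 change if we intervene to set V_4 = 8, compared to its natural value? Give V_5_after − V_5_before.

7

Intervening sets V_4 = 8 and removes its equation (V_4 := max(V_1, V_3) + 3).
V_5 = max(V_1, V_4) + 2  [with V_1=-2, V_4=8]  = 10
Without intervention: V_2 = 3V_1 + 5  [with V_1=-2]  = -1; V_3 = -2V_2 + V_1 - 5  [with V_2=-1, V_1=-2]  = -5; V_4 = max(V_1, V_3) + 3  [with V_1=-2, V_3=-5]  = 1; V_5 = max(V_1, V_4) + 2  [with V_1=-2, V_4=1]  = 3.
Change = 10 − 3 = 7.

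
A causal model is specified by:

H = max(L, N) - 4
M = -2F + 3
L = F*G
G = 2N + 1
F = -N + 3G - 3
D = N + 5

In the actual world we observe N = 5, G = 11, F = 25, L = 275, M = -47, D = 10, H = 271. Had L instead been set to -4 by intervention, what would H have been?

1

The intervention breaks the incoming arrows to L: L = F*G no longer applies, and L = -4.
H = max(L, N) - 4  [with L=-4, N=5]  = 1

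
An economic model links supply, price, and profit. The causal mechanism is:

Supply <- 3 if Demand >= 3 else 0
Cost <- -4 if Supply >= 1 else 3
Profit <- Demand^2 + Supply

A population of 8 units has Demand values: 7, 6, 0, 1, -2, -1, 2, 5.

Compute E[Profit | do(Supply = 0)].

do(Supply=0) breaks Supply's dependence on Demand. With Supply=0 fixed, Profit across the units is 49, 36, 0, 1, 4, 1, 4, 25, mean 15.

15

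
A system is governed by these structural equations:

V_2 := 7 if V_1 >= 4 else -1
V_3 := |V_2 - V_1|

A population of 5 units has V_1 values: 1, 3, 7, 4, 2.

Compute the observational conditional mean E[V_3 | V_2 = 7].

1.5

Observing V_2=7 restricts to units where V_2's equation naturally yields 7: V_1 ∈ {7, 4}. In that subpopulation V_3 = 0, 3, mean 1.5.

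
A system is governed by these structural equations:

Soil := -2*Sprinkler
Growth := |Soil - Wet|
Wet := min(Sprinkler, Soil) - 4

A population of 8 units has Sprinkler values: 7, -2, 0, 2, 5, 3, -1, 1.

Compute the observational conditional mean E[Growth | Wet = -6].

E[Growth|Wet=-6] averages over only the 2 units with Wet=-6 (Sprinkler = -2, 1): Growth = 10, 4, mean 7.

7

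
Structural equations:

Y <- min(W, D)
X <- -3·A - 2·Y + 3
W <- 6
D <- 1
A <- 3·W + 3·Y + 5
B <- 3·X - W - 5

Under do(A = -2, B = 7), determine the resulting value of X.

Setting A = -2, B = 7 by intervention discards those variables' equations.
Y = min(W, D)  [with W=6, D=1]  = 1
X = -3·A - 2·Y + 3  [with A=-2, Y=1]  = 7

7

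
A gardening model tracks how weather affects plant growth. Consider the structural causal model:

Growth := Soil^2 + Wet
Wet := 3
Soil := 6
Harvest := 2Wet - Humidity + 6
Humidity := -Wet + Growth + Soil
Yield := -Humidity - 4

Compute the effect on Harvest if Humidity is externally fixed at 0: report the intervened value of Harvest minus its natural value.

42

Under do(Humidity=0), the mechanism Humidity := -Wet + Growth + Soil is discarded; Humidity is fixed at 0.
Harvest = 2Wet - Humidity + 6  [with Wet=3, Humidity=0]  = 12
Without intervention: Growth = Soil^2 + Wet  [with Soil=6, Wet=3]  = 39; Humidity = -Wet + Growth + Soil  [with Wet=3, Growth=39, Soil=6]  = 42; Harvest = 2Wet - Humidity + 6  [with Wet=3, Humidity=42]  = -30.
Change = 12 − (-30) = 42.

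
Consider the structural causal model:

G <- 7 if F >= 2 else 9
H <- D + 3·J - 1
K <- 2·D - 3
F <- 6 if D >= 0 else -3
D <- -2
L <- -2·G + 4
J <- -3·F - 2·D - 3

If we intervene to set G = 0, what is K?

-7

The intervention breaks the incoming arrows to G: G <- 7 if F >= 2 else 9 no longer applies, and G = 0.
Since K is not a descendant of the intervened variable, it is unaffected.
K = 2·D - 3  [with D=-2]  = -7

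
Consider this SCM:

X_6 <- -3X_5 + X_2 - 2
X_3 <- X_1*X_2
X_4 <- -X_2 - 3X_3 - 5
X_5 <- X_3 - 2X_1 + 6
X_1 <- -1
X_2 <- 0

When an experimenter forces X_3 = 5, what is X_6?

-41

The intervention breaks the incoming arrows to X_3: X_3 <- X_1*X_2 no longer applies, and X_3 = 5.
X_5 = X_3 - 2X_1 + 6  [with X_3=5, X_1=-1]  = 13
X_6 = -3X_5 + X_2 - 2  [with X_5=13, X_2=0]  = -41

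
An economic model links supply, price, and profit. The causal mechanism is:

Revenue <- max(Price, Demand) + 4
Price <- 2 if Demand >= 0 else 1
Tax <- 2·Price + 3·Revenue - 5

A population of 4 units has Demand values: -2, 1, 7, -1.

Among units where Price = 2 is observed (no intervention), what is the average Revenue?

Conditioning on Price=2 selects the 2 unit(s) with Demand ∈ {1, 7}. Their Revenue values: 6, 11. Mean = 8.5.

8.5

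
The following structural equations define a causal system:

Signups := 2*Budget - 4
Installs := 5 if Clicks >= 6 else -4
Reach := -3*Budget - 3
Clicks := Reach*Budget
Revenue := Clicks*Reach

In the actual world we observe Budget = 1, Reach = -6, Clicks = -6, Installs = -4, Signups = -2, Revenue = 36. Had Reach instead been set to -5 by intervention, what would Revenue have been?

25

Under do(Reach=-5), the mechanism Reach := -3*Budget - 3 is discarded; Reach is fixed at -5.
Clicks = Reach*Budget  [with Reach=-5, Budget=1]  = -5
Revenue = Clicks*Reach  [with Clicks=-5, Reach=-5]  = 25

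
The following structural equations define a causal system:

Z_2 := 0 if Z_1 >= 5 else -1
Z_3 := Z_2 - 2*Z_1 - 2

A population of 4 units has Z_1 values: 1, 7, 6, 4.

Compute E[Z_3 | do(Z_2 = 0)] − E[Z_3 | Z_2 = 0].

The intervention sets Z_2=0 in all 4 units regardless of Z_1. Recomputing Z_3 per unit gives -4, -16, -14, -10; average -11.
Conditioning on Z_2=0 selects the 2 unit(s) with Z_1 ∈ {7, 6}. Their Z_3 values: -16, -14. Mean = -15.
Difference = -11 − (-15) = 4.

4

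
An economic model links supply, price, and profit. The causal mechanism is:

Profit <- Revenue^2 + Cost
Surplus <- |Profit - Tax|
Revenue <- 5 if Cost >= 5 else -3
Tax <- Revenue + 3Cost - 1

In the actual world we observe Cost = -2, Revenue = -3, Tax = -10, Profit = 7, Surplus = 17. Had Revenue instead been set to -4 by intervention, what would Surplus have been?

do(Revenue=-4) replaces the equation Revenue <- 5 if Cost >= 5 else -3 with the constant Revenue = -4.
Tax = Revenue + 3Cost - 1  [with Revenue=-4, Cost=-2]  = -11
Profit = Revenue^2 + Cost  [with Revenue=-4, Cost=-2]  = 14
Surplus = |Profit - Tax|  [with Profit=14, Tax=-11]  = 25

25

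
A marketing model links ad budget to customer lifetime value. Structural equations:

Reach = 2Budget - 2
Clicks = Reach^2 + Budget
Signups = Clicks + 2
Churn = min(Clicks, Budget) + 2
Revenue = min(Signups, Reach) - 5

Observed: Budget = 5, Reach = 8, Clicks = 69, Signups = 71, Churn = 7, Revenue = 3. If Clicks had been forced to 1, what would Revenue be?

The intervention breaks the incoming arrows to Clicks: Clicks = Reach^2 + Budget no longer applies, and Clicks = 1.
Reach = 2Budget - 2  [with Budget=5]  = 8
Signups = Clicks + 2  [with Clicks=1]  = 3
Revenue = min(Signups, Reach) - 5  [with Signups=3, Reach=8]  = -2

-2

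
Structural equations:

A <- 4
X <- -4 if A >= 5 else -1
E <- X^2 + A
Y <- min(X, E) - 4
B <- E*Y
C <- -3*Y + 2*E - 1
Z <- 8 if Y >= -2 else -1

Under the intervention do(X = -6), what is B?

do(X=-6) replaces the equation X <- -4 if A >= 5 else -1 with the constant X = -6.
E = X^2 + A  [with X=-6, A=4]  = 40
Y = min(X, E) - 4  [with X=-6, E=40]  = -10
B = E*Y  [with E=40, Y=-10]  = -400

-400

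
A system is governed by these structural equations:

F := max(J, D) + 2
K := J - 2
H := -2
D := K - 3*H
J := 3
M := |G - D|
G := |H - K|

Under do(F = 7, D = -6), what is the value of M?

9

Setting F = 7, D = -6 by intervention discards those variables' equations.
K = J - 2  [with J=3]  = 1
G = |H - K|  [with H=-2, K=1]  = 3
M = |G - D|  [with G=3, D=-6]  = 9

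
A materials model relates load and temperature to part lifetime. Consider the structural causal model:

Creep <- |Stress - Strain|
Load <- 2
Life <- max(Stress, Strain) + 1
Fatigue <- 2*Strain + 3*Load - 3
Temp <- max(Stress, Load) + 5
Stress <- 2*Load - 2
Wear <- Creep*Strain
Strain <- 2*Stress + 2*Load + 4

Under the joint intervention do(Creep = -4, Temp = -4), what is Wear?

-48

Setting Creep = -4, Temp = -4 by intervention discards those variables' equations.
Stress = 2*Load - 2  [with Load=2]  = 2
Strain = 2*Stress + 2*Load + 4  [with Stress=2, Load=2]  = 12
Wear = Creep*Strain  [with Creep=-4, Strain=12]  = -48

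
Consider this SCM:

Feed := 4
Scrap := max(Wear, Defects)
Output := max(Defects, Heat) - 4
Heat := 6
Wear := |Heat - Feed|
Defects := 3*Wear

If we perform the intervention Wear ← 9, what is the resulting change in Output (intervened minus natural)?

The intervention breaks the incoming arrows to Wear: Wear := |Heat - Feed| no longer applies, and Wear = 9.
Defects = 3*Wear  [with Wear=9]  = 27
Output = max(Defects, Heat) - 4  [with Defects=27, Heat=6]  = 23
Without intervention: Wear = |Heat - Feed|  [with Heat=6, Feed=4]  = 2; Defects = 3*Wear  [with Wear=2]  = 6; Output = max(Defects, Heat) - 4  [with Defects=6, Heat=6]  = 2.
Change = 23 − 2 = 21.

21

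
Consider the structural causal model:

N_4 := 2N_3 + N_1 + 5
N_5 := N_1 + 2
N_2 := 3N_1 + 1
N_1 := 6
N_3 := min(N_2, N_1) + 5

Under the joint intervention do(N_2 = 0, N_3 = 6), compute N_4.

Setting N_2 = 0, N_3 = 6 by intervention discards those variables' equations.
N_4 = 2N_3 + N_1 + 5  [with N_3=6, N_1=6]  = 23

23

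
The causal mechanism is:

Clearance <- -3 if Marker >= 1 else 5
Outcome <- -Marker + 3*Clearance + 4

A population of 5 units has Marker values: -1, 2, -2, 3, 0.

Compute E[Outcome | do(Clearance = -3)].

do(Clearance=-3) breaks Clearance's dependence on Marker. With Clearance=-3 fixed, Outcome across the units is -4, -7, -3, -8, -5, mean -5.4.

-5.4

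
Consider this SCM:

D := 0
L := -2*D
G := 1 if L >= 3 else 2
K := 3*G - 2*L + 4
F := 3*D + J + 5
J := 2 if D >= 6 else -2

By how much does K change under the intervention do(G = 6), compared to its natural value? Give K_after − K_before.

Intervening sets G = 6 and removes its equation (G := 1 if L >= 3 else 2).
L = -2*D  [with D=0]  = 0
K = 3*G - 2*L + 4  [with G=6, L=0]  = 22
Without intervention: L = -2*D  [with D=0]  = 0; G = 1 if L >= 3 else 2  [with L=0]  = 2; K = 3*G - 2*L + 4  [with G=2, L=0]  = 10.
Change = 22 − 10 = 12.

12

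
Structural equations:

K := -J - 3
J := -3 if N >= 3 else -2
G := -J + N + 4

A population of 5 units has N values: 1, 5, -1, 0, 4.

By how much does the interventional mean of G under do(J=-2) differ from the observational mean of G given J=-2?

1.8

do(J=-2) breaks J's dependence on N. With J=-2 fixed, G across the units is 7, 11, 5, 6, 10, mean 7.8.
E[G|J=-2] averages over only the 3 units with J=-2 (N = 1, -1, 0): G = 7, 5, 6, mean 6.
Difference = 7.8 − 6 = 1.8.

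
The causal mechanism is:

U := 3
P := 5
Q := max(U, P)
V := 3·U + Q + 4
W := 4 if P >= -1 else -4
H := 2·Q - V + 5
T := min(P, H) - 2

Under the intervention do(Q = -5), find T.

The intervention breaks the incoming arrows to Q: Q := max(U, P) no longer applies, and Q = -5.
V = 3·U + Q + 4  [with U=3, Q=-5]  = 8
H = 2·Q - V + 5  [with Q=-5, V=8]  = -13
T = min(P, H) - 2  [with P=5, H=-13]  = -15

-15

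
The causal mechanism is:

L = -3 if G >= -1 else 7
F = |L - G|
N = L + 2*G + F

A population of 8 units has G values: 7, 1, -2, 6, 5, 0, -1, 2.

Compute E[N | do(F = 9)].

do(F=9) breaks F's dependence on G. With F=9 fixed, N across the units is 20, 8, 12, 18, 16, 6, 4, 10, mean 11.75.

11.75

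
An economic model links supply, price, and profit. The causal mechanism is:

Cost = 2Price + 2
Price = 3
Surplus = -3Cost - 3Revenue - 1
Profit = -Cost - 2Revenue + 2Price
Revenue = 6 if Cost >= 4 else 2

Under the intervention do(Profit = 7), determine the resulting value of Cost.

The intervention breaks the incoming arrows to Profit: Profit = -Cost - 2Revenue + 2Price no longer applies, and Profit = 7.
Since Cost is not a descendant of the intervened variable, it is unaffected.
Cost = 2Price + 2  [with Price=3]  = 8

8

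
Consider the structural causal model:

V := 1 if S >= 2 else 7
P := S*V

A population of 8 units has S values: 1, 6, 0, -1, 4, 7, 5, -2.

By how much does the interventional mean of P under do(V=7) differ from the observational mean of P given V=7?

21

do(V=7) breaks V's dependence on S. With V=7 fixed, P across the units is 7, 42, 0, -7, 28, 49, 35, -14, mean 17.5.
Observing V=7 restricts to units where V's equation naturally yields 7: S ∈ {1, 0, -1, -2}. In that subpopulation P = 7, 0, -7, -14, mean -3.5.
Difference = 17.5 − (-3.5) = 21.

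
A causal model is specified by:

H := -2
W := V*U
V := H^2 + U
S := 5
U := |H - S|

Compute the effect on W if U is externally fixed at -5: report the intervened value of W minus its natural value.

do(U=-5) replaces the equation U := |H - S| with the constant U = -5.
V = H^2 + U  [with H=-2, U=-5]  = -1
W = V*U  [with V=-1, U=-5]  = 5
Without intervention: U = |H - S|  [with H=-2, S=5]  = 7; V = H^2 + U  [with H=-2, U=7]  = 11; W = V*U  [with V=11, U=7]  = 77.
Change = 5 − 77 = -72.

-72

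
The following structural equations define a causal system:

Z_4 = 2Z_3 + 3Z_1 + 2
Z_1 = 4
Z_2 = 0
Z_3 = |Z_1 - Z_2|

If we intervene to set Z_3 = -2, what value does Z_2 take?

Under do(Z_3=-2), the mechanism Z_3 = |Z_1 - Z_2| is discarded; Z_3 is fixed at -2.
Since Z_2 is not a descendant of the intervened variable, it is unaffected.

0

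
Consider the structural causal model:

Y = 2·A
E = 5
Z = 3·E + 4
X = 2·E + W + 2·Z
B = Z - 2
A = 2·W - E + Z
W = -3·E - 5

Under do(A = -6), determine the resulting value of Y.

-12

The intervention breaks the incoming arrows to A: A = 2·W - E + Z no longer applies, and A = -6.
Y = 2·A  [with A=-6]  = -12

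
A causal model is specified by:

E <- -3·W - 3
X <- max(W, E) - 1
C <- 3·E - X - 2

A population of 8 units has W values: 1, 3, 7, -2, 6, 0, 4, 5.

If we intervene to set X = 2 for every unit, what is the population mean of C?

Under do(X=2), X's equation is replaced by X=2 for every unit. Per-unit C: -22, -40, -76, 5, -67, -13, -49, -58. Mean = -40.

-40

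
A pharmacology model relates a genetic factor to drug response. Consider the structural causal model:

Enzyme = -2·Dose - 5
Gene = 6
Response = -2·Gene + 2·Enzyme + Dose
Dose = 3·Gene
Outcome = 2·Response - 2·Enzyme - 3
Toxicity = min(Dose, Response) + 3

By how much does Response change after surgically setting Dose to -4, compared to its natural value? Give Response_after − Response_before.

66

Under do(Dose=-4), the mechanism Dose = 3·Gene is discarded; Dose is fixed at -4.
Enzyme = -2·Dose - 5  [with Dose=-4]  = 3
Response = -2·Gene + 2·Enzyme + Dose  [with Gene=6, Enzyme=3, Dose=-4]  = -10
Without intervention: Dose = 3·Gene  [with Gene=6]  = 18; Enzyme = -2·Dose - 5  [with Dose=18]  = -41; Response = -2·Gene + 2·Enzyme + Dose  [with Gene=6, Enzyme=-41, Dose=18]  = -76.
Change = -10 − (-76) = 66.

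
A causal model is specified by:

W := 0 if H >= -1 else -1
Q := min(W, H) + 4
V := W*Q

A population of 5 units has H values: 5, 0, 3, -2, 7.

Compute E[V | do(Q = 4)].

-0.8

Every unit gets Q=4 under the intervention. V values become 0, 0, 0, -4, 0; E[V|do(Q=4)] = -0.8.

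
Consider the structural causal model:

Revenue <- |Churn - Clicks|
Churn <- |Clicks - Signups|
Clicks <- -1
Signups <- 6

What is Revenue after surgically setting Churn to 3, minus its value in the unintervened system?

-4

The intervention breaks the incoming arrows to Churn: Churn <- |Clicks - Signups| no longer applies, and Churn = 3.
Revenue = |Churn - Clicks|  [with Churn=3, Clicks=-1]  = 4
Without intervention: Churn = |Clicks - Signups|  [with Clicks=-1, Signups=6]  = 7; Revenue = |Churn - Clicks|  [with Churn=7, Clicks=-1]  = 8.
Change = 4 − 8 = -4.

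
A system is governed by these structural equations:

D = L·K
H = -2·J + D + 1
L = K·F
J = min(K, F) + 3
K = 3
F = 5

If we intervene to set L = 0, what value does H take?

Under do(L=0), the mechanism L = K·F is discarded; L is fixed at 0.
J = min(K, F) + 3  [with K=3, F=5]  = 6
D = L·K  [with L=0, K=3]  = 0
H = -2·J + D + 1  [with J=6, D=0]  = -11

-11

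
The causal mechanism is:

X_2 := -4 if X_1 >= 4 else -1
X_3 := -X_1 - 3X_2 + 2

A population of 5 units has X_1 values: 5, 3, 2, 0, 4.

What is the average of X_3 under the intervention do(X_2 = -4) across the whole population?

Every unit gets X_2=-4 under the intervention. X_3 values become 9, 11, 12, 14, 10; E[X_3|do(X_2=-4)] = 11.2.

11.2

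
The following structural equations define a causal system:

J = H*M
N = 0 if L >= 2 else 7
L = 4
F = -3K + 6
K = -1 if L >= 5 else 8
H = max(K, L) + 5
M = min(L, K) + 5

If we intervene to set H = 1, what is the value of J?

do(H=1) replaces the equation H = max(K, L) + 5 with the constant H = 1.
K = -1 if L >= 5 else 8  [with L=4]  = 8
M = min(L, K) + 5  [with L=4, K=8]  = 9
J = H*M  [with H=1, M=9]  = 9

9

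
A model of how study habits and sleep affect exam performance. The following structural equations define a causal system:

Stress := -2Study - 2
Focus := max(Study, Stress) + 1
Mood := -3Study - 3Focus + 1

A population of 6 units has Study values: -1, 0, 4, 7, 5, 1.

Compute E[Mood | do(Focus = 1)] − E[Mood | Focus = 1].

Under do(Focus=1), Focus's equation is replaced by Focus=1 for every unit. Per-unit Mood: 1, -2, -14, -23, -17, -5. Mean = -10.
E[Mood|Focus=1] averages over only the 2 units with Focus=1 (Study = -1, 0): Mood = 1, -2, mean -0.5.
Difference = -10 − (-0.5) = -9.5.

-9.5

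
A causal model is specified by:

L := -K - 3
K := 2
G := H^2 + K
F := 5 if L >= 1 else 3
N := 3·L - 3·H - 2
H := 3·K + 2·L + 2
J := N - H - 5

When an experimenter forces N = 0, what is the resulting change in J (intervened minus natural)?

Intervening sets N = 0 and removes its equation (N := 3·L - 3·H - 2).
L = -K - 3  [with K=2]  = -5
H = 3·K + 2·L + 2  [with K=2, L=-5]  = -2
J = N - H - 5  [with N=0, H=-2]  = -3
Without intervention: L = -K - 3  [with K=2]  = -5; H = 3·K + 2·L + 2  [with K=2, L=-5]  = -2; N = 3·L - 3·H - 2  [with L=-5, H=-2]  = -11; J = N - H - 5  [with N=-11, H=-2]  = -14.
Change = -3 − (-14) = 11.

11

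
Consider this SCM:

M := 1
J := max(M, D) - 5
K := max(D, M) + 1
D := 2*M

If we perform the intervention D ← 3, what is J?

-2

Under do(D=3), the mechanism D := 2*M is discarded; D is fixed at 3.
J = max(M, D) - 5  [with M=1, D=3]  = -2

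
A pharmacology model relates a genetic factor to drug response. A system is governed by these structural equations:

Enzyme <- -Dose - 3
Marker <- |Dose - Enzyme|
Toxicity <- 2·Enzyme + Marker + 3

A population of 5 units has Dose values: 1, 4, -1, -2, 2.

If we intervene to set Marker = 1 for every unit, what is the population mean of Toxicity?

do(Marker=1) breaks Marker's dependence on Dose. With Marker=1 fixed, Toxicity across the units is -4, -10, 0, 2, -6, mean -3.6.

-3.6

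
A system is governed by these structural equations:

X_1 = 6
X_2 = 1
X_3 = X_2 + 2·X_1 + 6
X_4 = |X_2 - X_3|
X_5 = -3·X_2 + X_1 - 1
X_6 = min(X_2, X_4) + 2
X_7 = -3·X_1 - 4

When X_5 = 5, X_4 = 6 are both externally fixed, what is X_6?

3

Setting X_5 = 5, X_4 = 6 by intervention discards those variables' equations.
X_6 = min(X_2, X_4) + 2  [with X_2=1, X_4=6]  = 3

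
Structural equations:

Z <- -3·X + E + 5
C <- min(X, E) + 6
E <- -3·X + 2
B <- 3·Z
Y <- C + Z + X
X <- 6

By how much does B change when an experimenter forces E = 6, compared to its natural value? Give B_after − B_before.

66

do(E=6) replaces the equation E <- -3·X + 2 with the constant E = 6.
Z = -3·X + E + 5  [with X=6, E=6]  = -7
B = 3·Z  [with Z=-7]  = -21
Without intervention: E = -3·X + 2  [with X=6]  = -16; Z = -3·X + E + 5  [with X=6, E=-16]  = -29; B = 3·Z  [with Z=-29]  = -87.
Change = -21 − (-87) = 66.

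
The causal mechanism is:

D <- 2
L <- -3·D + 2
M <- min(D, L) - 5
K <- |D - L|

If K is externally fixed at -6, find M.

-9

Under do(K=-6), the mechanism K <- |D - L| is discarded; K is fixed at -6.
Since M is not a descendant of the intervened variable, it is unaffected.
L = -3·D + 2  [with D=2]  = -4
M = min(D, L) - 5  [with D=2, L=-4]  = -9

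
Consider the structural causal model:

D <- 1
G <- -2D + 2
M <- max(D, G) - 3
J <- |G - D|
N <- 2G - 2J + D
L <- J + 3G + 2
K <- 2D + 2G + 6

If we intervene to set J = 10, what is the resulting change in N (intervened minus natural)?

Intervening sets J = 10 and removes its equation (J <- |G - D|).
G = -2D + 2  [with D=1]  = 0
N = 2G - 2J + D  [with G=0, J=10, D=1]  = -19
Without intervention: G = -2D + 2  [with D=1]  = 0; J = |G - D|  [with G=0, D=1]  = 1; N = 2G - 2J + D  [with G=0, J=1, D=1]  = -1.
Change = -19 − (-1) = -18.

-18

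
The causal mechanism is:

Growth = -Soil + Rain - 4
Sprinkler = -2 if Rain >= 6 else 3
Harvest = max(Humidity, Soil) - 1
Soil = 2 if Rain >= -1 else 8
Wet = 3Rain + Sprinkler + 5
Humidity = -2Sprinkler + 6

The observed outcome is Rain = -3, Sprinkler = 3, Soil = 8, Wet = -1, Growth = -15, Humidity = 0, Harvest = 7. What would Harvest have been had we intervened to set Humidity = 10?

9

Intervening sets Humidity = 10 and removes its equation (Humidity = -2Sprinkler + 6).
Soil = 2 if Rain >= -1 else 8  [with Rain=-3]  = 8
Harvest = max(Humidity, Soil) - 1  [with Humidity=10, Soil=8]  = 9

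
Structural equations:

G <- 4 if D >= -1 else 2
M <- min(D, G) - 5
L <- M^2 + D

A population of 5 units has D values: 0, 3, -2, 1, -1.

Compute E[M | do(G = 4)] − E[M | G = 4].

-0.55

The intervention sets G=4 in all 5 units regardless of D. Recomputing M per unit gives -5, -2, -7, -4, -6; average -4.8.
E[M|G=4] averages over only the 4 units with G=4 (D = 0, 3, 1, -1): M = -5, -2, -4, -6, mean -4.25.
Difference = -4.8 − (-4.25) = -0.55.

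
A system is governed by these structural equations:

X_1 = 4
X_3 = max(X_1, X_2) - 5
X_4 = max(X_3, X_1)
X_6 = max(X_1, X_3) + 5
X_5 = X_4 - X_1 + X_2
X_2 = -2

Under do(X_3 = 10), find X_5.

do(X_3=10) replaces the equation X_3 = max(X_1, X_2) - 5 with the constant X_3 = 10.
X_4 = max(X_3, X_1)  [with X_3=10, X_1=4]  = 10
X_5 = X_4 - X_1 + X_2  [with X_4=10, X_1=4, X_2=-2]  = 4

4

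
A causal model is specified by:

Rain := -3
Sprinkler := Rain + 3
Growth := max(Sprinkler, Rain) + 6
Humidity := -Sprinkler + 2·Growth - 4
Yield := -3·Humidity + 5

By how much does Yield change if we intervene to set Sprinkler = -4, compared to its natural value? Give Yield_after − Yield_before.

6

do(Sprinkler=-4) replaces the equation Sprinkler := Rain + 3 with the constant Sprinkler = -4.
Growth = max(Sprinkler, Rain) + 6  [with Sprinkler=-4, Rain=-3]  = 3
Humidity = -Sprinkler + 2·Growth - 4  [with Sprinkler=-4, Growth=3]  = 6
Yield = -3·Humidity + 5  [with Humidity=6]  = -13
Without intervention: Sprinkler = Rain + 3  [with Rain=-3]  = 0; Growth = max(Sprinkler, Rain) + 6  [with Sprinkler=0, Rain=-3]  = 6; Humidity = -Sprinkler + 2·Growth - 4  [with Sprinkler=0, Growth=6]  = 8; Yield = -3·Humidity + 5  [with Humidity=8]  = -19.
Change = -13 − (-19) = 6.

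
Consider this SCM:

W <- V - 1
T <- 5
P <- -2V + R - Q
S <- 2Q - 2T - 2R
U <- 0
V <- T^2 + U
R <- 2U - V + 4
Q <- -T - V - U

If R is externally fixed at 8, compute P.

do(R=8) replaces the equation R <- 2U - V + 4 with the constant R = 8.
V = T^2 + U  [with T=5, U=0]  = 25
Q = -T - V - U  [with T=5, V=25, U=0]  = -30
P = -2V + R - Q  [with V=25, R=8, Q=-30]  = -12

-12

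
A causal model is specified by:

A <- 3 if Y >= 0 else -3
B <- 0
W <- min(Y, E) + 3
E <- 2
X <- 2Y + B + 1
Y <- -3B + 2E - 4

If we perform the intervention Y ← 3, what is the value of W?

5

The intervention breaks the incoming arrows to Y: Y <- -3B + 2E - 4 no longer applies, and Y = 3.
W = min(Y, E) + 3  [with Y=3, E=2]  = 5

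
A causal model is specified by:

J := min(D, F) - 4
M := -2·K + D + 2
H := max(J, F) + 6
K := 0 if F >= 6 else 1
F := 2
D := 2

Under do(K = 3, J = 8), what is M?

Setting K = 3, J = 8 by intervention discards those variables' equations.
M = -2·K + D + 2  [with K=3, D=2]  = -2

-2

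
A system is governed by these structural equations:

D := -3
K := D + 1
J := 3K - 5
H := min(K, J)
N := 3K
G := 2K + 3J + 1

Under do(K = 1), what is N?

3

do(K=1) replaces the equation K := D + 1 with the constant K = 1.
N = 3K  [with K=1]  = 3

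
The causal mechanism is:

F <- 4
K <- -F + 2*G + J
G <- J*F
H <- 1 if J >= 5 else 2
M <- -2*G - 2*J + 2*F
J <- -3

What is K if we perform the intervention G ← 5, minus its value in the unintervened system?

34

Under do(G=5), the mechanism G <- J*F is discarded; G is fixed at 5.
K = -F + 2*G + J  [with F=4, G=5, J=-3]  = 3
Without intervention: G = J*F  [with J=-3, F=4]  = -12; K = -F + 2*G + J  [with F=4, G=-12, J=-3]  = -31.
Change = 3 − (-31) = 34.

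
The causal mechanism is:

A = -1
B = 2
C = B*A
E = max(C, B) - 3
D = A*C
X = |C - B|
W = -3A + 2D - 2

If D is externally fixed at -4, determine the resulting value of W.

-7

Under do(D=-4), the mechanism D = A*C is discarded; D is fixed at -4.
W = -3A + 2D - 2  [with A=-1, D=-4]  = -7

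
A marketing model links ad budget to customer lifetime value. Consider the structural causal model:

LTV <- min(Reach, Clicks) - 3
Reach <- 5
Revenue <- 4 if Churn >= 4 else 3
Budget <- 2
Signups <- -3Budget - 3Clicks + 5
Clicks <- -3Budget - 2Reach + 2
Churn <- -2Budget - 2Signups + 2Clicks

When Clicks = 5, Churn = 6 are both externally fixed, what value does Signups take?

-16

The joint intervention fixes Clicks = 5, Churn = 6, removing each variable's own equation.
Signups = -3Budget - 3Clicks + 5  [with Budget=2, Clicks=5]  = -16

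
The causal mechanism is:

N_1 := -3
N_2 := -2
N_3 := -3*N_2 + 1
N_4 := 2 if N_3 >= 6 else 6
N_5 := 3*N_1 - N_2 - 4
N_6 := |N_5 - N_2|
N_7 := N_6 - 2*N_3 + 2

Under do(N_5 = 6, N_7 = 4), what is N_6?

Under do(N_5 = 6, N_7 = 4), each intervened variable's structural equation is replaced by its fixed value.
N_6 = |N_5 - N_2|  [with N_5=6, N_2=-2]  = 8

8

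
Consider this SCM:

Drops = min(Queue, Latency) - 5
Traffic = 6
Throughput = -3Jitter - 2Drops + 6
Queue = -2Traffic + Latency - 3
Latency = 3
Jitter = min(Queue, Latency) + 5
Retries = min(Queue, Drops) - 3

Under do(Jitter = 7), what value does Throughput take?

Intervening sets Jitter = 7 and removes its equation (Jitter = min(Queue, Latency) + 5).
Queue = -2Traffic + Latency - 3  [with Traffic=6, Latency=3]  = -12
Drops = min(Queue, Latency) - 5  [with Queue=-12, Latency=3]  = -17
Throughput = -3Jitter - 2Drops + 6  [with Jitter=7, Drops=-17]  = 19

19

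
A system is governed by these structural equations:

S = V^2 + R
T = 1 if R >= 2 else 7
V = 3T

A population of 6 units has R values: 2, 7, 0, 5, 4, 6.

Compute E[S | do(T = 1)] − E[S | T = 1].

do(T=1) breaks T's dependence on R. With T=1 fixed, S across the units is 11, 16, 9, 14, 13, 15, mean 13.
Conditioning on T=1 selects the 5 unit(s) with R ∈ {2, 7, 5, 4, 6}. Their S values: 11, 16, 14, 13, 15. Mean = 13.8.
Difference = 13 − 13.8 = -0.8.

-0.8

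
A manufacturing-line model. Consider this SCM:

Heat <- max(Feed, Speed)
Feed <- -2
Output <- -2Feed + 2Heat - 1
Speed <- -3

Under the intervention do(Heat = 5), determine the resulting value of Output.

The intervention breaks the incoming arrows to Heat: Heat <- max(Feed, Speed) no longer applies, and Heat = 5.
Output = -2Feed + 2Heat - 1  [with Feed=-2, Heat=5]  = 13

13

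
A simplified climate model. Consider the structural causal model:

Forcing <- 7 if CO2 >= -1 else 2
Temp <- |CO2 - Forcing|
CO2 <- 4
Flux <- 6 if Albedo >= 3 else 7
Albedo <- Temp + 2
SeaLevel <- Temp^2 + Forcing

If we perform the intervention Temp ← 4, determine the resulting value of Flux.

The intervention breaks the incoming arrows to Temp: Temp <- |CO2 - Forcing| no longer applies, and Temp = 4.
Albedo = Temp + 2  [with Temp=4]  = 6
Flux = 6 if Albedo >= 3 else 7  [with Albedo=6]  = 6

6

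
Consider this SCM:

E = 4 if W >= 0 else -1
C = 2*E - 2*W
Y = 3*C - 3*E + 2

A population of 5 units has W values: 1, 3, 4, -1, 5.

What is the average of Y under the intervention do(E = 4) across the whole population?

Under do(E=4), E's equation is replaced by E=4 for every unit. Per-unit Y: 8, -4, -10, 20, -16. Mean = -0.4.

-0.4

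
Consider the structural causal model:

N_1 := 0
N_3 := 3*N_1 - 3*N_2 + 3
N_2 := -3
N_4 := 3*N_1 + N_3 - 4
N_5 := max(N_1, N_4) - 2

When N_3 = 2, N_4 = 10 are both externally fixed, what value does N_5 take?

8

Setting N_3 = 2, N_4 = 10 by intervention discards those variables' equations.
N_5 = max(N_1, N_4) - 2  [with N_1=0, N_4=10]  = 8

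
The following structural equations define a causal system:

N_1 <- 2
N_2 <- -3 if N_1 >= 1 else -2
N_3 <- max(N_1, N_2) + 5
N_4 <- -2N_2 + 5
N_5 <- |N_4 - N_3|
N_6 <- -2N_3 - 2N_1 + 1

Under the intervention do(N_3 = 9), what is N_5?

do(N_3=9) replaces the equation N_3 <- max(N_1, N_2) + 5 with the constant N_3 = 9.
N_2 = -3 if N_1 >= 1 else -2  [with N_1=2]  = -3
N_4 = -2N_2 + 5  [with N_2=-3]  = 11
N_5 = |N_4 - N_3|  [with N_4=11, N_3=9]  = 2

2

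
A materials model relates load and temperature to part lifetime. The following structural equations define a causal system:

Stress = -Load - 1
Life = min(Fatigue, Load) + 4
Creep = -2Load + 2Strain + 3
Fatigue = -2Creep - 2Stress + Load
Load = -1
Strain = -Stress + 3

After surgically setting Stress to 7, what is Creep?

Under do(Stress=7), the mechanism Stress = -Load - 1 is discarded; Stress is fixed at 7.
Strain = -Stress + 3  [with Stress=7]  = -4
Creep = -2Load + 2Strain + 3  [with Load=-1, Strain=-4]  = -3

-3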